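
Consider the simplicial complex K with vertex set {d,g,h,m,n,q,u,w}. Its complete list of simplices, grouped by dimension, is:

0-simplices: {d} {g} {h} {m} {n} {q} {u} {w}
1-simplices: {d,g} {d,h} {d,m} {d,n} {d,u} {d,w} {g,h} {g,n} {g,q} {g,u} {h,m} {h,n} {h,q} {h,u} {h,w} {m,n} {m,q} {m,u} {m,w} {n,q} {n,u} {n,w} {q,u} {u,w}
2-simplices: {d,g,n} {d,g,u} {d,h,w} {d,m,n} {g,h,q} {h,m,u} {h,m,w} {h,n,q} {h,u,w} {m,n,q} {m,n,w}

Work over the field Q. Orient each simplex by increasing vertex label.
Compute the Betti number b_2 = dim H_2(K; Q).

n_0=8 n_1=24 n_2=11  [Q]
∂1: piv[dg,dh,dm,dn,du,dw,gq] rk=7  ker:gh,gn,gu,hm,hn,hq,hu,hw,mn,mq,mu,mw,nq,nu,nw,qu,uw
∂2: piv[dgn,dgu,dhw,dmn,ghq,hmu,hmw,hnq,huw,mnq,mnw] rk=11
b_2=(11−11)−0=0

b_2=0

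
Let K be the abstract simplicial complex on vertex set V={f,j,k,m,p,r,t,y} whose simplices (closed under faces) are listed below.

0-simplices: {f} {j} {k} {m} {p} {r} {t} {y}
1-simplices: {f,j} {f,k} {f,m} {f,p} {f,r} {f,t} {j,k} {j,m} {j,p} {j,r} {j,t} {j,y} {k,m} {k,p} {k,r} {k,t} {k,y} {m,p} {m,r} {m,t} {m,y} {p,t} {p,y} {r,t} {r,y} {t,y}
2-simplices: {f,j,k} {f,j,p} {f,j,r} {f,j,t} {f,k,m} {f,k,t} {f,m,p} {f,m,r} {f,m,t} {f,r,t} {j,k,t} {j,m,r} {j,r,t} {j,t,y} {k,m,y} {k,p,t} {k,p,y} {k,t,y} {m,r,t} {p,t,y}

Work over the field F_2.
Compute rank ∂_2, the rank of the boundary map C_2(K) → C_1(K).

n_0=8 n_1=26 n_2=20  [Z2]
∂1: piv[fj,fk,fm,fp,fr,ft,jy] rk=7  ker:jk,jm,jp,jr,jt,km,kp,kr,kt,ky,mp,mr,mt,my,pt,py,rt,ry,ty
∂2: piv[fjk,fjp,fjr,fjt,fkm,fkt,fmp,fmr,fmt,frt,jmr,jty,kmy,kpt,kpy,kty] rk=16  ker:jkt,jrt,mrt,pty
rk∂_2=16

rank∂_2=16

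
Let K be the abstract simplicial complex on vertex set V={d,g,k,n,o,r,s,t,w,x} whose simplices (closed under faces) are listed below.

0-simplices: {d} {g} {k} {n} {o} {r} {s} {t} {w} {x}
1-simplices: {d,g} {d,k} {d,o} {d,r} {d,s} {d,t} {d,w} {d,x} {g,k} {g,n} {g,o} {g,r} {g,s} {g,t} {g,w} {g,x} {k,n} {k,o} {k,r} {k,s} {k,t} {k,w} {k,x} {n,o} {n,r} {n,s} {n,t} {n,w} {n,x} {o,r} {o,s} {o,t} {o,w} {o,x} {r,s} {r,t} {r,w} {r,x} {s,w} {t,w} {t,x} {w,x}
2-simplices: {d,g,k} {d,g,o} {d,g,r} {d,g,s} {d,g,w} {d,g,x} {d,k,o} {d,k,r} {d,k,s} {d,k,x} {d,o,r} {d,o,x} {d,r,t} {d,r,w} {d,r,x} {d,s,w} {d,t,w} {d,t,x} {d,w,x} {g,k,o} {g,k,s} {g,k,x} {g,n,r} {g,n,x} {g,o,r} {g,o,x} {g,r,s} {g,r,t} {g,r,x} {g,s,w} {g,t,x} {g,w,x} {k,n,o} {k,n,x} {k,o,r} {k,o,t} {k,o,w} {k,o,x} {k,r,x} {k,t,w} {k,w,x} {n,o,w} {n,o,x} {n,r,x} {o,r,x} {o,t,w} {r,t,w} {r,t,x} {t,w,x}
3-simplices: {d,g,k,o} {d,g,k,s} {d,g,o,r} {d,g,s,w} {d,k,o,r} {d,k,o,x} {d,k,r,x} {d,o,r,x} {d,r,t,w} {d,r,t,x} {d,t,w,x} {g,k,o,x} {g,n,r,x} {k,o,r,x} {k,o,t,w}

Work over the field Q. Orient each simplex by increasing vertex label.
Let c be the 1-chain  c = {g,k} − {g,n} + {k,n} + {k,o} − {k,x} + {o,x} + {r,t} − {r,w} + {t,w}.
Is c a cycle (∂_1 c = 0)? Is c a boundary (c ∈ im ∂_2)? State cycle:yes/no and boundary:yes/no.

cycle:yes boundary:yes

n_0=10 n_1=42 n_2=49 n_3=15  [Q]
∂1: piv[dg,dk,do,dr,ds,dt,dw,dx,gn] rk=9  ker:gk,go,gr,gs,gt,gw,gx,kn,ko,kr,ks,kt,kw,kx,no,nr,ns,nt,nw,nx,or,os,ot,ow,ox,rs,rt,rw,rx,sw,tw,tx,wx
∂2: piv[dgk,dgo,dgr,dgs,dgw,dgx,dko,dkr,dks,dkx,dor,dox,drt,drw,drx,dsw,dtw,dtx,dwx,gnr,gnx,grs,grt,kno,knx,kot,kow,ktw,kwx,now] rk=30  ker:gko,gks,gkx,gor,gox,grx,gsw,gtx,gwx,kor,kox,krx,nox,nrx,orx,otw,rtw,rtx,twx
∂3: piv[dgko,dgks,dgor,dgsw,dkor,dkox,dkrx,dorx,drtw,drtx,dtwx,gkox,gnrx,kotw] rk=14  ker:korx
∂1c = 0
c vs im∂2: reduces to 0 ⇒ boundary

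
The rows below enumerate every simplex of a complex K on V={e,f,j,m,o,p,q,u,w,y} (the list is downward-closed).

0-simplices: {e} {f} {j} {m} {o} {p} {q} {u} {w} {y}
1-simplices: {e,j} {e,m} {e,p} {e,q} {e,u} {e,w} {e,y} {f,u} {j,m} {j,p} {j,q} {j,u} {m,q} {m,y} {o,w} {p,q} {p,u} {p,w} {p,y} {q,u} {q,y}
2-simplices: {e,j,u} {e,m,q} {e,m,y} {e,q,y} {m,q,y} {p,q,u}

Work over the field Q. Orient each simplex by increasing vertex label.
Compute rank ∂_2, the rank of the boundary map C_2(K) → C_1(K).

n_0=10 n_1=21 n_2=6  [Q]
∂1: piv[ej,em,ep,eq,eu,ew,ey,fu,ow] rk=9  ker:jm,jp,jq,ju,mq,my,pq,pu,pw,py,qu,qy
∂2: piv[eju,emq,emy,eqy,pqu] rk=5  ker:mqy
rk∂_2=5

rank∂_2=5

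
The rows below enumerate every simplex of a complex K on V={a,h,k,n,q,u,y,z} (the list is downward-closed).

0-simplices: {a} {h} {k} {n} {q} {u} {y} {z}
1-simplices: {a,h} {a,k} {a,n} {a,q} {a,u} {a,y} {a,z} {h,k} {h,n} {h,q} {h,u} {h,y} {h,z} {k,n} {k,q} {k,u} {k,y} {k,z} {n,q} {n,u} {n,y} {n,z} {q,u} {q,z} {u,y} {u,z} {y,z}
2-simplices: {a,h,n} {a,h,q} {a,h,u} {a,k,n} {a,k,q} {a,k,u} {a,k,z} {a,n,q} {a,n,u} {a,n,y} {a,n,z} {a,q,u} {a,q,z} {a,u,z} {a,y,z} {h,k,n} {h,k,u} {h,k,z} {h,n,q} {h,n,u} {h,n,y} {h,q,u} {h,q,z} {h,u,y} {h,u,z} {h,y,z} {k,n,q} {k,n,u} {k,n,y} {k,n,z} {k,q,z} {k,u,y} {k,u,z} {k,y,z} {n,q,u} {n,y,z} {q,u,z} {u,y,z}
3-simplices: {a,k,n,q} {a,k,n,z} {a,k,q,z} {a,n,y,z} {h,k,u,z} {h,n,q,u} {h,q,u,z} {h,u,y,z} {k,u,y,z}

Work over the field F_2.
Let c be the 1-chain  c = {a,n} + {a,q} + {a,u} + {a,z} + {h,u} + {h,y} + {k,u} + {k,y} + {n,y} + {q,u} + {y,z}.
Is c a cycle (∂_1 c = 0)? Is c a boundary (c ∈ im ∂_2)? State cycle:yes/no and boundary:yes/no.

cycle:yes boundary:yes

n_0=8 n_1=27 n_2=38 n_3=9  [Z2]
∂1: piv[ah,ak,an,aq,au,ay,az] rk=7  ker:hk,hn,hq,hu,hy,hz,kn,kq,ku,ky,kz,nq,nu,ny,nz,qu,qz,uy,uz,yz
∂2: piv[ahn,ahq,ahu,akn,akq,aku,akz,anq,anu,any,anz,aqu,aqz,auz,ayz,hkn,hkz,hny,huy,kny] rk=20  ker:hku,hnq,hnu,hqu,hqz,huz,hyz,knq,knu,knz,kqz,kuy,kuz,kyz,nqu,nyz,quz,uyz
∂3: piv[aknq,aknz,akqz,anyz,hkuz,hnqu,hquz,huyz,kuyz] rk=9
∂1c = 0
c vs im∂2: reduces to 0 ⇒ boundary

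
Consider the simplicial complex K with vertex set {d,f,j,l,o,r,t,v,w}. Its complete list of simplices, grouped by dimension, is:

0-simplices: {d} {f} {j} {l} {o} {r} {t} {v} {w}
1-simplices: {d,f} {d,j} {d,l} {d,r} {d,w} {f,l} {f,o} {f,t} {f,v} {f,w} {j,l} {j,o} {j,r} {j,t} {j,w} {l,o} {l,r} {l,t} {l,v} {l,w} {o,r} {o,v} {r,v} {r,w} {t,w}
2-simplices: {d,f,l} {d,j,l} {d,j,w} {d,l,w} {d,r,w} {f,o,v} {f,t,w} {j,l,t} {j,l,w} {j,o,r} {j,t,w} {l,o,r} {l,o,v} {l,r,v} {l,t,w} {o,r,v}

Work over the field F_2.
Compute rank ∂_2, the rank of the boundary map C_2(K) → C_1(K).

n_0=9 n_1=25 n_2=16  [Z2]
∂1: piv[df,dj,dl,dr,dw,fo,ft,fv] rk=8  ker:fl,fw,jl,jo,jr,jt,jw,lo,lr,lt,lv,lw,or,ov,rv,rw,tw
∂2: piv[dfl,djl,djw,dlw,drw,fov,ftw,jlt,jor,jtw,lor,lov,lrv] rk=13  ker:jlw,ltw,orv
rk∂_2=13

rank∂_2=13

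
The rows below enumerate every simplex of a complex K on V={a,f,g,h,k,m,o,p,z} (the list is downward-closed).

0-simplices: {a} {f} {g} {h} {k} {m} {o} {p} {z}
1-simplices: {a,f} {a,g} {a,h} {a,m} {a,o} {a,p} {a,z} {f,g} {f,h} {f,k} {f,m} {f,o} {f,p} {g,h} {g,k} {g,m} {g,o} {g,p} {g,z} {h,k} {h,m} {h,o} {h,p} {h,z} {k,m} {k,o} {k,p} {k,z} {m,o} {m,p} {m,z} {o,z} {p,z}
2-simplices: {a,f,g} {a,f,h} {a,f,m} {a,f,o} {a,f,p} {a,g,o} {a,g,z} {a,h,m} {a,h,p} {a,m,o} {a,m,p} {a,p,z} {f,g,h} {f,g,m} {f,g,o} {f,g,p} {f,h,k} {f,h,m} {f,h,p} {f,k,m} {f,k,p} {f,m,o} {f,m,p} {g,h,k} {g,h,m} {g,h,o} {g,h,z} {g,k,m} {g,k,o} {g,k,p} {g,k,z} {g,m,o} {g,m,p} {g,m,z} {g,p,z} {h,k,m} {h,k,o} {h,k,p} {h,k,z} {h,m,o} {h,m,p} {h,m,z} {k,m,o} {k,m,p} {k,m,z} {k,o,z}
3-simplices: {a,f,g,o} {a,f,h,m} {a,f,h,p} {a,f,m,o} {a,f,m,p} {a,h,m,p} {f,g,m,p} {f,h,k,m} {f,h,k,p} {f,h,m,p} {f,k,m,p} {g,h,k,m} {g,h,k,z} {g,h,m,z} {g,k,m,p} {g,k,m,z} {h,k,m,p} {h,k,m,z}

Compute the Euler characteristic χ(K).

n_0=9 n_1=33 n_2=46 n_3=18
χ=+9−33+46−18=4

χ(K)=4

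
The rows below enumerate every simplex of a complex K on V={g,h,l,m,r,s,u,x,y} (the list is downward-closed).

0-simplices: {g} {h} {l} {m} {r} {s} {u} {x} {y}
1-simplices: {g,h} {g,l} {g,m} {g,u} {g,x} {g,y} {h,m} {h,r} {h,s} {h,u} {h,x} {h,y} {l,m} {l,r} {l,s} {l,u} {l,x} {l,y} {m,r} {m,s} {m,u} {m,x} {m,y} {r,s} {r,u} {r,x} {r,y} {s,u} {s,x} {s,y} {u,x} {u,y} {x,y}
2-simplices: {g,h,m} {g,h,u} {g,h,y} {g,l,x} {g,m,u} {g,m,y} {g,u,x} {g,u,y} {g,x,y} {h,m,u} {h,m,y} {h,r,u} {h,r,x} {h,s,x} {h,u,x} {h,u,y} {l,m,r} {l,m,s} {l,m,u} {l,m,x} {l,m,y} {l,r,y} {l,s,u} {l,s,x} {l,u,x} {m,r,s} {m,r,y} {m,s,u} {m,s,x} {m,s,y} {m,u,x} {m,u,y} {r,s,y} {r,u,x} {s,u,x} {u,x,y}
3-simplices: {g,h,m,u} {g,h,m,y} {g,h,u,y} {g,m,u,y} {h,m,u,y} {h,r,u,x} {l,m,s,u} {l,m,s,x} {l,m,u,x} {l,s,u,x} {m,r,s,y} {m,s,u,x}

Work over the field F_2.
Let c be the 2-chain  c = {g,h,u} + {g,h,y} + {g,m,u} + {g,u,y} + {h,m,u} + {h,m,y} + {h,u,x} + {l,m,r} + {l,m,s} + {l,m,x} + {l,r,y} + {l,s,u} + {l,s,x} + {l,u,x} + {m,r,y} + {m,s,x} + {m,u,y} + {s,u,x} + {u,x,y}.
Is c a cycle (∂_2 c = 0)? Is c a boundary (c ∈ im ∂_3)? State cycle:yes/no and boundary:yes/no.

n_0=9 n_1=33 n_2=36 n_3=12  [Z2]
∂1: piv[gh,gl,gm,gu,gx,gy,hr,hs] rk=8  ker:hm,hu,hx,hy,lm,lr,ls,lu,lx,ly,mr,ms,mu,mx,my,rs,ru,rx,ry,su,sx,sy,ux,uy,xy
∂2: piv[ghm,ghu,ghy,glx,gmu,gmy,gux,guy,gxy,hru,hrx,hsx,hux,lmr,lms,lmu,lmx,lmy,lry,lsu,lsx,lux,mrs,msy] rk=24  ker:hmu,hmy,huy,mry,msu,msx,mux,muy,rsy,rux,sux,uxy
∂3: piv[ghmu,ghmy,ghuy,gmuy,hrux,lmsu,lmsx,lmux,lsux,mrsy] rk=10  ker:hmuy,msux
∂2c = {g,m} + {g,u} + {h,u} + {h,x} + {l,m} + {l,s} + {l,x} + {l,y} + {m,u} + {m,y} + {s,x} + {u,y} + {x,y}

cycle:no boundary:no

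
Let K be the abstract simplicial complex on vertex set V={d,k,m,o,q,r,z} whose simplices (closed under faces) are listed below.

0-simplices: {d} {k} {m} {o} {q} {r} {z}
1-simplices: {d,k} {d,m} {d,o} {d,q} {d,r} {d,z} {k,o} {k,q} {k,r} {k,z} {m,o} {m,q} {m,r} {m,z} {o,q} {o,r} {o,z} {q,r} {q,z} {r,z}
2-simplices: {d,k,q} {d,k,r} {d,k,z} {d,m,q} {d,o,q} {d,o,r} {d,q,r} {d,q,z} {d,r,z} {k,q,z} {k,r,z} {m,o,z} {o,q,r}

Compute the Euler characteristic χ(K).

χ(K)=0

n_0=7 n_1=20 n_2=13
χ=+7−20+13=0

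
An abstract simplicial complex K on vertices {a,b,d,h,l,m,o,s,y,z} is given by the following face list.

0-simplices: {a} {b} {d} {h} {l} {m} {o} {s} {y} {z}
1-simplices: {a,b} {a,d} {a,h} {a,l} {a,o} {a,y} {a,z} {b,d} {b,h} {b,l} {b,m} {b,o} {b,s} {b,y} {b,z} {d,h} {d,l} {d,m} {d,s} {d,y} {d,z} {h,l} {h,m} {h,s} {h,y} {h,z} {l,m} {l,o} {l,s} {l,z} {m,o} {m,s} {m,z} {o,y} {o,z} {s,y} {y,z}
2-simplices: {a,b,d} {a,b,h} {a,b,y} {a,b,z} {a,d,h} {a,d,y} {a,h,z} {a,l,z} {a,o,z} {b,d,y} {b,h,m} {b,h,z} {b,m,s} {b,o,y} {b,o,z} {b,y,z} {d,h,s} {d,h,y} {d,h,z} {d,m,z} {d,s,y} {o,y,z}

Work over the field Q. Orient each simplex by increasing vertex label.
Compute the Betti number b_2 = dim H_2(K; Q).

b_2=3

n_0=10 n_1=37 n_2=22  [Q]
∂1: piv[ab,ad,ah,al,ao,ay,az,bm,bs] rk=9  ker:bd,bh,bl,bo,by,bz,dh,dl,dm,ds,dy,dz,hl,hm,hs,hy,hz,lm,lo,ls,lz,mo,ms,mz,oy,oz,sy,yz
∂2: piv[abd,abh,aby,abz,adh,ady,ahz,alz,aoz,bhm,bms,boy,boz,byz,dhs,dhy,dhz,dmz,dsy] rk=19  ker:bdy,bhz,oyz
b_2=(22−19)−0=3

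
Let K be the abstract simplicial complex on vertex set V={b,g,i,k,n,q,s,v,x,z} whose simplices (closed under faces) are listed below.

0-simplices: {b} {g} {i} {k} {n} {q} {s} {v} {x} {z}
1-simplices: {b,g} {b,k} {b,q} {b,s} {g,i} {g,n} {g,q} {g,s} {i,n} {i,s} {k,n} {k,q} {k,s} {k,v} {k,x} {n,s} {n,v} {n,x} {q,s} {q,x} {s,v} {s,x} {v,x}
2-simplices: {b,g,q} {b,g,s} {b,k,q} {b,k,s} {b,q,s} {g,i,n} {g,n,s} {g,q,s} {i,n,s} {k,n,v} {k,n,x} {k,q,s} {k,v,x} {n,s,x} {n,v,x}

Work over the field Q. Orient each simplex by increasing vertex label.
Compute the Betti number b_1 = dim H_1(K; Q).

n_0=10 n_1=23 n_2=15  [Q]
∂1: piv[bg,bk,bq,bs,gi,gn,kv,kx] rk=8  ker:gq,gs,in,is,kn,kq,ks,ns,nv,nx,qs,qx,sv,sx,vx
∂2: piv[bgq,bgs,bkq,bks,bqs,gin,gns,ins,knv,knx,kvx,nsx] rk=12  ker:gqs,kqs,nvx
b_1=(23−8)−12=3

b_1=3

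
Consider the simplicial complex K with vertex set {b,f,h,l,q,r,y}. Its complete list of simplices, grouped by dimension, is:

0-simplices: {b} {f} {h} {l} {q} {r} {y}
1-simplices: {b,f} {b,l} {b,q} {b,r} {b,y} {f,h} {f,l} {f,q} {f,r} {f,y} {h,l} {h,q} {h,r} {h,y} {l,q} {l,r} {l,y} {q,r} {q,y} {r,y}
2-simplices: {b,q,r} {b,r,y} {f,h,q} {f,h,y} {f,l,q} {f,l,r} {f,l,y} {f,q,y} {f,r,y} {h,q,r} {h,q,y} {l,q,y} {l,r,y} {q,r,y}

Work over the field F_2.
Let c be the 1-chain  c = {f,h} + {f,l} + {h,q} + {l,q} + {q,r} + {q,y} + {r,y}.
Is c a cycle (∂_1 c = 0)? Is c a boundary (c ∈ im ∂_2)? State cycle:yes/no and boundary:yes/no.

cycle:yes boundary:yes

n_0=7 n_1=20 n_2=14  [Z2]
∂1: piv[bf,bl,bq,br,by,fh] rk=6  ker:fl,fq,fr,fy,hl,hq,hr,hy,lq,lr,ly,qr,qy,ry
∂2: piv[bqr,bry,fhq,fhy,flq,flr,fly,fqy,fry,hqr,qry] rk=11  ker:hqy,lqy,lry
∂1c = 0
c vs im∂2: reduces to 0 ⇒ boundary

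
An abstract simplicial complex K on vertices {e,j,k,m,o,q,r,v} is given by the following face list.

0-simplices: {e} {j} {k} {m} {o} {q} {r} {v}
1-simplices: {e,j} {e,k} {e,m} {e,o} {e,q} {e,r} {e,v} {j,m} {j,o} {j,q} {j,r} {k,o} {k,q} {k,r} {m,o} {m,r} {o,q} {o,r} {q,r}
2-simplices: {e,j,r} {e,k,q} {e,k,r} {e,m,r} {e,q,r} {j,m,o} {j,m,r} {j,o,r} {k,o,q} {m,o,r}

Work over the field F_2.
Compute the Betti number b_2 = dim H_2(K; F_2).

n_0=8 n_1=19 n_2=10  [Z2]
∂1: piv[ej,ek,em,eo,eq,er,ev] rk=7  ker:jm,jo,jq,jr,ko,kq,kr,mo,mr,oq,or,qr
∂2: piv[ejr,ekq,ekr,emr,eqr,jmo,jmr,jor,koq] rk=9  ker:mor
b_2=(10−9)−0=1

b_2=1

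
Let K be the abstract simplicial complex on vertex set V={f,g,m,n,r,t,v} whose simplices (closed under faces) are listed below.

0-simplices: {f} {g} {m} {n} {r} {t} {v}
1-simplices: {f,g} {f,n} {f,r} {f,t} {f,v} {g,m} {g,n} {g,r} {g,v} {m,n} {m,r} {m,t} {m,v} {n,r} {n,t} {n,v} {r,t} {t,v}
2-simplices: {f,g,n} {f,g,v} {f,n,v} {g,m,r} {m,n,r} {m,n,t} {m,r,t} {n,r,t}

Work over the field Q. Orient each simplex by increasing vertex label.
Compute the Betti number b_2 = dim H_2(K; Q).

n_0=7 n_1=18 n_2=8  [Q]
∂1: piv[fg,fn,fr,ft,fv,gm] rk=6  ker:gn,gr,gv,mn,mr,mt,mv,nr,nt,nv,rt,tv
∂2: piv[fgn,fgv,fnv,gmr,mnr,mnt,mrt] rk=7  ker:nrt
b_2=(8−7)−0=1

b_2=1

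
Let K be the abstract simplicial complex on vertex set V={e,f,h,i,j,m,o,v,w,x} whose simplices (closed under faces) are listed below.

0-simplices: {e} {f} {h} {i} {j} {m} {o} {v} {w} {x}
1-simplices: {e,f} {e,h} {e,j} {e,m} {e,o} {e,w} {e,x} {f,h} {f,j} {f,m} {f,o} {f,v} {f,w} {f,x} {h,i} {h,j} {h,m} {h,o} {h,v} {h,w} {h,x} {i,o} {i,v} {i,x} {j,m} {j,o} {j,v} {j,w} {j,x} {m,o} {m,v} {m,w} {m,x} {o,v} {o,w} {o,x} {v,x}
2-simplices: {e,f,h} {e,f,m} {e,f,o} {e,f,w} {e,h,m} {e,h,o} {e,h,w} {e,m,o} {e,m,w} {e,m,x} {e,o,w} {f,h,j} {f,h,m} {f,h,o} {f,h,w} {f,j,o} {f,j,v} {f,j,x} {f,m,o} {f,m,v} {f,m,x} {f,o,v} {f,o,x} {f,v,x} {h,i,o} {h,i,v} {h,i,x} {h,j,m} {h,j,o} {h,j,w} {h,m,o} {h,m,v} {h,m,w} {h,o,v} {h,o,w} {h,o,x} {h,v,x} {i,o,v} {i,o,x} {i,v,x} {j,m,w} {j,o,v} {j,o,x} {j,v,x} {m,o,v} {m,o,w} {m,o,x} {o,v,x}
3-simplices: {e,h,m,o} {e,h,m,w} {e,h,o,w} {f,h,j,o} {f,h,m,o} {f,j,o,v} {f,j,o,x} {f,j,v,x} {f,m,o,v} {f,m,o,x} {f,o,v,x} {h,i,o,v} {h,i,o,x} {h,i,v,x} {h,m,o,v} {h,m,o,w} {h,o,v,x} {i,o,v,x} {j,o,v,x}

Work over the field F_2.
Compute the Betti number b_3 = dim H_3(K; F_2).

b_3=2

n_0=10 n_1=37 n_2=48 n_3=19  [Z2]
∂1: piv[ef,eh,ej,em,eo,ew,ex,fv,hi] rk=9  ker:fh,fj,fm,fo,fw,fx,hj,hm,ho,hv,hw,hx,io,iv,ix,jm,jo,jv,jw,jx,mo,mv,mw,mx,ov,ow,ox,vx
∂2: piv[efh,efm,efo,efw,ehm,eho,ehw,emo,emw,emx,eow,fhj,fjo,fjv,fjx,fmv,fmx,fov,fox,fvx,hio,hiv,hix,hjm,hjw,hmv,hox] rk=27  ker:fhm,fho,fhw,fmo,hjo,hmo,hmw,hov,how,hvx,iov,iox,ivx,jmw,jov,jox,jvx,mov,mow,mox,ovx
∂3: piv[ehmo,ehmw,ehow,fhjo,fhmo,fjov,fjox,fjvx,fmov,fmox,fovx,hiov,hiox,hivx,hmov,hmow,hovx] rk=17  ker:iovx,jovx
b_3=(19−17)−0=2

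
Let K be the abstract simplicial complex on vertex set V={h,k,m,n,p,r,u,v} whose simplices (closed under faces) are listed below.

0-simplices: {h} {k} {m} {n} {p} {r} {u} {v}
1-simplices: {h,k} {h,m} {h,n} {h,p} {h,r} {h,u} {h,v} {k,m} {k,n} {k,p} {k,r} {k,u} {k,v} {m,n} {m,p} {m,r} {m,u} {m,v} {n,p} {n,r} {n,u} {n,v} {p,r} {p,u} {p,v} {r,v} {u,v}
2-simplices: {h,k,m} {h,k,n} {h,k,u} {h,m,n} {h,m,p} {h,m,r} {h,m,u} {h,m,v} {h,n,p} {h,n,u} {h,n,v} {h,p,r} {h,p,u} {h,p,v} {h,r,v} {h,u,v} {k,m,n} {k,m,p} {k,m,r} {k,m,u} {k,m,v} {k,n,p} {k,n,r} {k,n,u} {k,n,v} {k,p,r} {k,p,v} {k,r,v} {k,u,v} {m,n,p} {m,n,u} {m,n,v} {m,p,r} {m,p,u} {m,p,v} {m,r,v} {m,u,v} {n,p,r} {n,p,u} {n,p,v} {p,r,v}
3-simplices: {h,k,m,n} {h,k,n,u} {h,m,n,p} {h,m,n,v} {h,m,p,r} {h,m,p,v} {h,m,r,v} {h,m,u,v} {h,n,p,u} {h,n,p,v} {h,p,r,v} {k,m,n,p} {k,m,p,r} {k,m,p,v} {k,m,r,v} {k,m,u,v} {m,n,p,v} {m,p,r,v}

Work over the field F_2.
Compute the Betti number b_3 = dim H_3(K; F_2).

b_3=2

n_0=8 n_1=27 n_2=41 n_3=18  [Z2]
∂1: piv[hk,hm,hn,hp,hr,hu,hv] rk=7  ker:km,kn,kp,kr,ku,kv,mn,mp,mr,mu,mv,np,nr,nu,nv,pr,pu,pv,rv,uv
∂2: piv[hkm,hkn,hku,hmn,hmp,hmr,hmu,hmv,hnp,hnu,hnv,hpr,hpu,hpv,hrv,huv,kmp,kmr,kmv,knr] rk=20  ker:kmn,kmu,knp,knu,knv,kpr,kpv,krv,kuv,mnp,mnu,mnv,mpr,mpu,mpv,mrv,muv,npr,npu,npv,prv
∂3: piv[hkmn,hknu,hmnp,hmnv,hmpr,hmpv,hmrv,hmuv,hnpu,hnpv,hprv,kmnp,kmpr,kmpv,kmrv,kmuv] rk=16  ker:mnpv,mprv
b_3=(18−16)−0=2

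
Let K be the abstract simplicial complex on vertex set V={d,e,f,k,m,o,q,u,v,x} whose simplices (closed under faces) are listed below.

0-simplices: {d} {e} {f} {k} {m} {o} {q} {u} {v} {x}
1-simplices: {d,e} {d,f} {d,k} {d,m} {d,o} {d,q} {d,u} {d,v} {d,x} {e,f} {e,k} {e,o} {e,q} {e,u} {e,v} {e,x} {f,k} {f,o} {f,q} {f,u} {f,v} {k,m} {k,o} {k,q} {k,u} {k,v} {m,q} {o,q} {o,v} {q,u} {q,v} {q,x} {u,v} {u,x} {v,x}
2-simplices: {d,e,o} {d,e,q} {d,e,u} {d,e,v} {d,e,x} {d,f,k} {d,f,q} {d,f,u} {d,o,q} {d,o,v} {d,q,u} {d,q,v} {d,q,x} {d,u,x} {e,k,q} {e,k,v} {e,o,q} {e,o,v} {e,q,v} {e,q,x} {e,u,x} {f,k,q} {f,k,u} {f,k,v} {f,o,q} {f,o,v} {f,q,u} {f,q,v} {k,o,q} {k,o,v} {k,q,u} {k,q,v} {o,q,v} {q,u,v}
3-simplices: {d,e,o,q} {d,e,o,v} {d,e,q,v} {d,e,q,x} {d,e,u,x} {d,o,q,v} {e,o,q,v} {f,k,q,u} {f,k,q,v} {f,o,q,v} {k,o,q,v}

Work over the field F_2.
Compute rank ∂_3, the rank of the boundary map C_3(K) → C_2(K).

n_0=10 n_1=35 n_2=34 n_3=11  [Z2]
∂1: piv[de,df,dk,dm,do,dq,du,dv,dx] rk=9  ker:ef,ek,eo,eq,eu,ev,ex,fk,fo,fq,fu,fv,km,ko,kq,ku,kv,mq,oq,ov,qu,qv,qx,uv,ux,vx
∂2: piv[deo,deq,deu,dev,dex,dfk,dfq,dfu,doq,dov,dqu,dqv,dqx,dux,ekq,ekv,fkq,fku,fkv,foq,koq,quv] rk=22  ker:eoq,eov,eqv,eqx,eux,fov,fqu,fqv,kov,kqu,kqv,oqv
∂3: piv[deoq,deov,deqv,deqx,deux,doqv,fkqu,fkqv,foqv,koqv] rk=10  ker:eoqv
rk∂_3=10

rank∂_3=10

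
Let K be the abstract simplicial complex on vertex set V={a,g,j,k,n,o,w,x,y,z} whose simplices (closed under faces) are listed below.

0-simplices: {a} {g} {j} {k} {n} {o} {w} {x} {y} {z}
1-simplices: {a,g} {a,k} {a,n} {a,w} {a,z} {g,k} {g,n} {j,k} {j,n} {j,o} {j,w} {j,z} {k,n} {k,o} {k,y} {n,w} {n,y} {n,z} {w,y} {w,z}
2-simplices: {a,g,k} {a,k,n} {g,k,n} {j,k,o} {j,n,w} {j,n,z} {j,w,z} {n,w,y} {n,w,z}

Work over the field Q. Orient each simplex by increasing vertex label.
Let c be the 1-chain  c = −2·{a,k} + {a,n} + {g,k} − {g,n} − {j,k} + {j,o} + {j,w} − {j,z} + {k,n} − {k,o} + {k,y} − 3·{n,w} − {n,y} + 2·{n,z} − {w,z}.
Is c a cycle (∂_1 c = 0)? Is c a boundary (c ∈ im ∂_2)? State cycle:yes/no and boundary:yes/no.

cycle:no boundary:no

n_0=10 n_1=20 n_2=9  [Q]
∂1: piv[ag,ak,an,aw,az,jk,jo,ky] rk=8  ker:gk,gn,jn,jw,jz,kn,ko,nw,ny,nz,wy,wz
∂2: piv[agk,akn,gkn,jko,jnw,jnz,jwz,nwy] rk=8  ker:nwz
∂1c = {a} − 3·{k} + 3·{n} − {w}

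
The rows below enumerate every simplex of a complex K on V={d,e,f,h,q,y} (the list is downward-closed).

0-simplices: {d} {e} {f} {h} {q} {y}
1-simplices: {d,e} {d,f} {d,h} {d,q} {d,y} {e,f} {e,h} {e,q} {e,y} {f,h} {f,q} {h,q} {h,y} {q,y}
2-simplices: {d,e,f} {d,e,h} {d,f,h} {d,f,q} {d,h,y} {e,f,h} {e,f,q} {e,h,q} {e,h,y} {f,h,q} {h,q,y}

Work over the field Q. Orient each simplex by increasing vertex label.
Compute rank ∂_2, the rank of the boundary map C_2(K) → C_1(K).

rank∂_2=9

n_0=6 n_1=14 n_2=11  [Q]
∂1: piv[de,df,dh,dq,dy] rk=5  ker:ef,eh,eq,ey,fh,fq,hq,hy,qy
∂2: piv[def,deh,dfh,dfq,dhy,efq,ehq,ehy,hqy] rk=9  ker:efh,fhq
rk∂_2=9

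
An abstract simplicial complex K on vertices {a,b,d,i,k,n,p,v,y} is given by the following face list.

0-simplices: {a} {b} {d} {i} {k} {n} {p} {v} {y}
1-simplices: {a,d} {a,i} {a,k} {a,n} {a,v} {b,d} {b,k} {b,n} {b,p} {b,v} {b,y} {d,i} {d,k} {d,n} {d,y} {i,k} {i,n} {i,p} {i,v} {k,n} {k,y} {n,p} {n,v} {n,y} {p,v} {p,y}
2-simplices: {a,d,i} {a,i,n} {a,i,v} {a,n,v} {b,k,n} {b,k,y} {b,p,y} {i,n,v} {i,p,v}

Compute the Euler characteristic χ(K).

n_0=9 n_1=26 n_2=9
χ=+9−26+9=-8

χ(K)=-8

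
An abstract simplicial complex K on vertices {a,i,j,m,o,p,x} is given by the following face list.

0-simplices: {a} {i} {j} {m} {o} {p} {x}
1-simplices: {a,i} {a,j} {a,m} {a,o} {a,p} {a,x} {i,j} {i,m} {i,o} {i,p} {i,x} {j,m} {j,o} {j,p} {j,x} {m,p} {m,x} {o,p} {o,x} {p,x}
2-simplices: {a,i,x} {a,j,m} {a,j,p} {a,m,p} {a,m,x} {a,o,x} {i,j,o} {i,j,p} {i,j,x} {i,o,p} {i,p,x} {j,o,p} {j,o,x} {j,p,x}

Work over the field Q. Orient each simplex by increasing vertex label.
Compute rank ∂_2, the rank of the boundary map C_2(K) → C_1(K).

n_0=7 n_1=20 n_2=14  [Q]
∂1: piv[ai,aj,am,ao,ap,ax] rk=6  ker:ij,im,io,ip,ix,jm,jo,jp,jx,mp,mx,op,ox,px
∂2: piv[aix,ajm,ajp,amp,amx,aox,ijo,ijp,ijx,iop,ipx,jox] rk=12  ker:jop,jpx
rk∂_2=12

rank∂_2=12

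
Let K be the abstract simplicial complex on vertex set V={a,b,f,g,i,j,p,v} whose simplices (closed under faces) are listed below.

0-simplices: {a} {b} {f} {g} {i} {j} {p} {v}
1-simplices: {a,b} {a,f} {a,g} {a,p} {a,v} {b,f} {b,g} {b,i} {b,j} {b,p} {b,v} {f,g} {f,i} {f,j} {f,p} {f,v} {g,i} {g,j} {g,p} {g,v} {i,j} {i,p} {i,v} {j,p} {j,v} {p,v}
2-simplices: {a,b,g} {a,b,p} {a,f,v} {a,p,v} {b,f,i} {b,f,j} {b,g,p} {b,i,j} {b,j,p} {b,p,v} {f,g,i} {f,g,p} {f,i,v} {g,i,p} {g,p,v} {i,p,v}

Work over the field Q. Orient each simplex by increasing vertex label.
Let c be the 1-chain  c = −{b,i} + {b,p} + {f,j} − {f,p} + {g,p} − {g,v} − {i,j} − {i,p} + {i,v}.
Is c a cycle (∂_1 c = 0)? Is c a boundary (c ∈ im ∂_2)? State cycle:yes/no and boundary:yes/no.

n_0=8 n_1=26 n_2=16  [Q]
∂1: piv[ab,af,ag,ap,av,bi,bj] rk=7  ker:bf,bg,bp,bv,fg,fi,fj,fp,fv,gi,gj,gp,gv,ij,ip,iv,jp,jv,pv
∂2: piv[abg,abp,afv,apv,bfi,bfj,bgp,bij,bjp,bpv,fgi,fgp,fiv,gip,gpv,ipv] rk=16
∂1c = 0
c vs im∂2: residual ≠ 0 ⇒ not boundary

cycle:yes boundary:no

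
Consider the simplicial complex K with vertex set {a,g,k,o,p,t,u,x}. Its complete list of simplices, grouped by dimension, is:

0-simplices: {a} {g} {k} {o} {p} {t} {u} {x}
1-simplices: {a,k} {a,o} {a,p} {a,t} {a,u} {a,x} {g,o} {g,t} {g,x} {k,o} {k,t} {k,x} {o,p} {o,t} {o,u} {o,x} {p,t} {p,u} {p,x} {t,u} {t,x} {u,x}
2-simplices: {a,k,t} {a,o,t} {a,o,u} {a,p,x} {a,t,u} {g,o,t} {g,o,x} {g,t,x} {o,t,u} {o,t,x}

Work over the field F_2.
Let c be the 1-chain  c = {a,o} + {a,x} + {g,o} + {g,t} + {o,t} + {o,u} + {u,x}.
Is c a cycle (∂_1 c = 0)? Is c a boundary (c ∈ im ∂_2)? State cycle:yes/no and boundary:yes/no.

cycle:yes boundary:no

n_0=8 n_1=22 n_2=10  [Z2]
∂1: piv[ak,ao,ap,at,au,ax,go] rk=7  ker:gt,gx,ko,kt,kx,op,ot,ou,ox,pt,pu,px,tu,tx,ux
∂2: piv[akt,aot,aou,apx,atu,got,gox,gtx] rk=8  ker:otu,otx
∂1c = 0
c vs im∂2: residual ≠ 0 ⇒ not boundary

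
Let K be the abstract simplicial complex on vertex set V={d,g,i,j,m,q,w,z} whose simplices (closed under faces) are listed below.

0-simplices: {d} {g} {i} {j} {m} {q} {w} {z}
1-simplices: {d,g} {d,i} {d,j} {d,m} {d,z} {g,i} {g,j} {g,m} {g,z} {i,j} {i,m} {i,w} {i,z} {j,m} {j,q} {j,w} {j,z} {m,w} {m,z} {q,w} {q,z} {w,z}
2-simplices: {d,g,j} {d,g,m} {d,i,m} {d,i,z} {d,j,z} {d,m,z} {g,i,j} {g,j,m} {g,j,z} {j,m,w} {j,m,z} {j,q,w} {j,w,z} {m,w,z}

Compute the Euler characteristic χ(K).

χ(K)=0

n_0=8 n_1=22 n_2=14
χ=+8−22+14=0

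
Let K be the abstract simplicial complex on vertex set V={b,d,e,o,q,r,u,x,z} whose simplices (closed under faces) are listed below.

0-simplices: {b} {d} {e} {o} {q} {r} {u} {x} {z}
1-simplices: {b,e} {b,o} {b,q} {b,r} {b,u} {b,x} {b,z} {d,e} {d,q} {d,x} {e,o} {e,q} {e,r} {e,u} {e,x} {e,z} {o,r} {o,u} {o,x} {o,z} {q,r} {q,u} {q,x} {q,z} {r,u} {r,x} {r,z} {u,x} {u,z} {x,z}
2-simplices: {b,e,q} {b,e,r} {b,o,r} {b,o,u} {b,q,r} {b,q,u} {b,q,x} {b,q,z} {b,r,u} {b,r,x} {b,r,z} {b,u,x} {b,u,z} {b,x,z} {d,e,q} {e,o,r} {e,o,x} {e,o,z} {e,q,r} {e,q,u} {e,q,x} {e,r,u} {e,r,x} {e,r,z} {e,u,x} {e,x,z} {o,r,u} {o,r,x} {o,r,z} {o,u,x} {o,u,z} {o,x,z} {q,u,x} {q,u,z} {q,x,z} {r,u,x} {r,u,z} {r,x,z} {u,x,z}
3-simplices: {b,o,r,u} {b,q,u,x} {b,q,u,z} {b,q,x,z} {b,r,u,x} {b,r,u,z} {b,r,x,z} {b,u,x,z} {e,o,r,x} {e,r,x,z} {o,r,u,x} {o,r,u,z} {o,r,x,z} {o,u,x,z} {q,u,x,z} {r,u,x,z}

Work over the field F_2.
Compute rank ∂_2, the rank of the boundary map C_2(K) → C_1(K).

n_0=9 n_1=30 n_2=39 n_3=16  [Z2]
∂1: piv[be,bo,bq,br,bu,bx,bz,de] rk=8  ker:dq,dx,eo,eq,er,eu,ex,ez,or,ou,ox,oz,qr,qu,qx,qz,ru,rx,rz,ux,uz,xz
∂2: piv[beq,ber,bor,bou,bqr,bqu,bqx,bqz,bru,brx,brz,bux,buz,bxz,deq,eor,eox,eoz,equ,eqx,erz] rk=21  ker:eqr,eru,erx,eux,exz,oru,orx,orz,oux,ouz,oxz,qux,quz,qxz,rux,ruz,rxz,uxz
∂3: piv[boru,bqux,bquz,bqxz,brux,bruz,brxz,buxz,eorx,erxz,orux,oruz,orxz] rk=13  ker:ouxz,quxz,ruxz
rk∂_2=21

rank∂_2=21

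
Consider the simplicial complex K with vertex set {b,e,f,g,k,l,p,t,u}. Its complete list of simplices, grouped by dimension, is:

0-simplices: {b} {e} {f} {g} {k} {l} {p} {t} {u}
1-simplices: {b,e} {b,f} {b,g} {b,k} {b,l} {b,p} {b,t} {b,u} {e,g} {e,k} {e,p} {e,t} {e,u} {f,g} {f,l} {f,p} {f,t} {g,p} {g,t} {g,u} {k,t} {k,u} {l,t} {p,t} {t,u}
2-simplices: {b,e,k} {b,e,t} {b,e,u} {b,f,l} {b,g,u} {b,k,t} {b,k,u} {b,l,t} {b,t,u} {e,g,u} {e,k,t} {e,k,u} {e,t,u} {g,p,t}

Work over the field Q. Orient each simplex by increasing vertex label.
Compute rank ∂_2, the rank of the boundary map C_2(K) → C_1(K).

rank∂_2=11

n_0=9 n_1=25 n_2=14  [Q]
∂1: piv[be,bf,bg,bk,bl,bp,bt,bu] rk=8  ker:eg,ek,ep,et,eu,fg,fl,fp,ft,gp,gt,gu,kt,ku,lt,pt,tu
∂2: piv[bek,bet,beu,bfl,bgu,bkt,bku,blt,btu,egu,gpt] rk=11  ker:ekt,eku,etu
rk∂_2=11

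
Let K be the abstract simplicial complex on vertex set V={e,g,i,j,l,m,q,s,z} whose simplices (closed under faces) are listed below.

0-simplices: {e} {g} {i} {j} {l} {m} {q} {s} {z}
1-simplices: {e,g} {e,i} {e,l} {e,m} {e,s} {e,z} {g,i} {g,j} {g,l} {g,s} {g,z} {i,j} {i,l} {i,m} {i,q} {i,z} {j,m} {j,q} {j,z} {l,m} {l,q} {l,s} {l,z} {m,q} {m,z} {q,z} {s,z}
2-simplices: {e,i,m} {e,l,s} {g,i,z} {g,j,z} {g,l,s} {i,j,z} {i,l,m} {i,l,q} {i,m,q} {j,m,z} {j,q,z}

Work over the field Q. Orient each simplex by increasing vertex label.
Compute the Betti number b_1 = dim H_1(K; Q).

b_1=8

n_0=9 n_1=27 n_2=11  [Q]
∂1: piv[eg,ei,el,em,es,ez,gj,iq] rk=8  ker:gi,gl,gs,gz,ij,il,im,iz,jm,jq,jz,lm,lq,ls,lz,mq,mz,qz,sz
∂2: piv[eim,els,giz,gjz,gls,ijz,ilm,ilq,imq,jmz,jqz] rk=11
b_1=(27−8)−11=8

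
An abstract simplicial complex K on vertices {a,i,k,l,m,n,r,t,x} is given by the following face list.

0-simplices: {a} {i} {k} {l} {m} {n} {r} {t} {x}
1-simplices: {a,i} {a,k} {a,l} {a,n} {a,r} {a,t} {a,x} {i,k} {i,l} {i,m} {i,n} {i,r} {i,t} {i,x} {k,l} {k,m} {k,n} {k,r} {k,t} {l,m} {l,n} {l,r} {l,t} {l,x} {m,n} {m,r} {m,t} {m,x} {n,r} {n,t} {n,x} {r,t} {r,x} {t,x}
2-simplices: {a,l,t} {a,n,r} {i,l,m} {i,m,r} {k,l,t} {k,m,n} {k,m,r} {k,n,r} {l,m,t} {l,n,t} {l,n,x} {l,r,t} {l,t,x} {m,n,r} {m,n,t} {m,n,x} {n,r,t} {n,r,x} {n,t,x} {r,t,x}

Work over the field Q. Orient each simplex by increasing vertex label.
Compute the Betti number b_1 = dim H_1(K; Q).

n_0=9 n_1=34 n_2=20  [Q]
∂1: piv[ai,ak,al,an,ar,at,ax,im] rk=8  ker:ik,il,in,ir,it,ix,kl,km,kn,kr,kt,lm,ln,lr,lt,lx,mn,mr,mt,mx,nr,nt,nx,rt,rx,tx
∂2: piv[alt,anr,ilm,imr,klt,kmn,kmr,knr,lmt,lnt,lnx,lrt,ltx,mnt,mnx,nrt,nrx] rk=17  ker:mnr,ntx,rtx
b_1=(34−8)−17=9

b_1=9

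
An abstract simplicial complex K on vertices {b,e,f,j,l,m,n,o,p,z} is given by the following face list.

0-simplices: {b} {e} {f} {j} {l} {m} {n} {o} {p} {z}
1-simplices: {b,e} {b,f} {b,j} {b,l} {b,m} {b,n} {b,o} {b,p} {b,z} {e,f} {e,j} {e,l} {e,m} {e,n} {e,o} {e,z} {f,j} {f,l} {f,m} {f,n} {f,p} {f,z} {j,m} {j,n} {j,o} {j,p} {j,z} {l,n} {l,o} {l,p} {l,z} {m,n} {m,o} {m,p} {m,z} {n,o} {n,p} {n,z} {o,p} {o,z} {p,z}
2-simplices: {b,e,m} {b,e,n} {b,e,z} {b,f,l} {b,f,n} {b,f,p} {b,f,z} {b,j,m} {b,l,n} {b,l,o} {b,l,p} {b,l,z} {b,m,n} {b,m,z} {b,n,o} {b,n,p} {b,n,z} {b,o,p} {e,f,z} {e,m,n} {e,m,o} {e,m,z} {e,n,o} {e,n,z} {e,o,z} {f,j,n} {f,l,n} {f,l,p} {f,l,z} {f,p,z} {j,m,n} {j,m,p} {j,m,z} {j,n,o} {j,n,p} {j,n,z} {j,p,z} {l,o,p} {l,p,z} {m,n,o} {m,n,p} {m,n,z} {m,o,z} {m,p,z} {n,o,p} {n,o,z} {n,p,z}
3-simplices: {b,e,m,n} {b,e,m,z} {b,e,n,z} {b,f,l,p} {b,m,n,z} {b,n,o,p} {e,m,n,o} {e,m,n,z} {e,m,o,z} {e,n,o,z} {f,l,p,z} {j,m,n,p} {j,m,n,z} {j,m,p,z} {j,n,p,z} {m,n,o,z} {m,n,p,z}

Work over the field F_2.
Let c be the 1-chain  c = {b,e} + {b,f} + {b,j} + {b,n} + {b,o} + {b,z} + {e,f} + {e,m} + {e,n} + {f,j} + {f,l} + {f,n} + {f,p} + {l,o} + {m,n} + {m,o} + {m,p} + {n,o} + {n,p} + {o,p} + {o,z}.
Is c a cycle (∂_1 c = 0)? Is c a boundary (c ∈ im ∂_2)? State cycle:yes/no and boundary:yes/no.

n_0=10 n_1=41 n_2=47 n_3=17  [Z2]
∂1: piv[be,bf,bj,bl,bm,bn,bo,bp,bz] rk=9  ker:ef,ej,el,em,en,eo,ez,fj,fl,fm,fn,fp,fz,jm,jn,jo,jp,jz,ln,lo,lp,lz,mn,mo,mp,mz,no,np,nz,op,oz,pz
∂2: piv[bem,ben,bez,bfl,bfn,bfp,bfz,bjm,bln,blo,blp,blz,bmn,bmz,bno,bnp,bnz,bop,efz,emo,eno,eoz,fjn,fpz,jmn,jmp,jmz,jno,jnp] rk=29  ker:emn,emz,enz,fln,flp,flz,jnz,jpz,lop,lpz,mno,mnp,mnz,moz,mpz,nop,noz,npz
∂3: piv[bemn,bemz,benz,bflp,bmnz,bnop,emno,emoz,enoz,flpz,jmnp,jmnz,jmpz,jnpz] rk=14  ker:emnz,mnoz,mnpz
∂1c = 0
c vs im∂2: reduces to 0 ⇒ boundary

cycle:yes boundary:yes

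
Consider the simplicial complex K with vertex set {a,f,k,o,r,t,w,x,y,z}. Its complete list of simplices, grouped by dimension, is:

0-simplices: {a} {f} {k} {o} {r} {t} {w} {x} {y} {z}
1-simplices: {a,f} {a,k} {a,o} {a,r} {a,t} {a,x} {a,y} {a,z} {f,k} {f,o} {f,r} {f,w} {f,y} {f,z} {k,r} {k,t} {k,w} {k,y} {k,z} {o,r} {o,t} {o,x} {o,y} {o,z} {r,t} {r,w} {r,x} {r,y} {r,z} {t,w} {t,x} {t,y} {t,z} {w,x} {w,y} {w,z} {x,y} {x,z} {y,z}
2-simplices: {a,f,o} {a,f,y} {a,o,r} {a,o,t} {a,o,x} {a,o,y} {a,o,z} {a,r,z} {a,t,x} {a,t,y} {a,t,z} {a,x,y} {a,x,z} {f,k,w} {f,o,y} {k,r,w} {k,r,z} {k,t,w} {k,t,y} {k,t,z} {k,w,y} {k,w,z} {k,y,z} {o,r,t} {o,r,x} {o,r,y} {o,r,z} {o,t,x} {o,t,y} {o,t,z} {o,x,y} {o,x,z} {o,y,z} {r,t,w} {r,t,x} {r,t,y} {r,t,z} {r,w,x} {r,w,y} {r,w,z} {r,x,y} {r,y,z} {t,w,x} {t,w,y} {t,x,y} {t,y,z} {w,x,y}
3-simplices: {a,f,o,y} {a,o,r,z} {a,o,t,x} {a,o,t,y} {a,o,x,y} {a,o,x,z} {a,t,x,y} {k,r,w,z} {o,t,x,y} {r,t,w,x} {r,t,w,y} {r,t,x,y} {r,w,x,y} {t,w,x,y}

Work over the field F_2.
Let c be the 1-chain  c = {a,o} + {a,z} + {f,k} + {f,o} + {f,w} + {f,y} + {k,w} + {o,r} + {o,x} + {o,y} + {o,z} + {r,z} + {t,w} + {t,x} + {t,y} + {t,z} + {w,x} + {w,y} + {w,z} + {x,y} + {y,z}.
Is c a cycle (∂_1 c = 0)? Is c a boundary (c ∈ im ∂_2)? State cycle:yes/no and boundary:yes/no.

cycle:yes boundary:yes

n_0=10 n_1=39 n_2=47 n_3=14  [Z2]
∂1: piv[af,ak,ao,ar,at,ax,ay,az,fw] rk=9  ker:fk,fo,fr,fy,fz,kr,kt,kw,ky,kz,or,ot,ox,oy,oz,rt,rw,rx,ry,rz,tw,tx,ty,tz,wx,wy,wz,xy,xz,yz
∂2: piv[afo,afy,aor,aot,aox,aoy,aoz,arz,atx,aty,atz,axy,axz,fkw,krw,krz,ktw,kty,ktz,kwy,kwz,kyz,ort,orx,ory,rwx] rk=26  ker:foy,orz,otx,oty,otz,oxy,oxz,oyz,rtw,rtx,rty,rtz,rwy,rwz,rxy,ryz,twx,twy,txy,tyz,wxy
∂3: piv[afoy,aorz,aotx,aoty,aoxy,aoxz,atxy,krwz,rtwx,rtwy,rtxy,rwxy] rk=12  ker:otxy,twxy
∂1c = 0
c vs im∂2: reduces to 0 ⇒ boundary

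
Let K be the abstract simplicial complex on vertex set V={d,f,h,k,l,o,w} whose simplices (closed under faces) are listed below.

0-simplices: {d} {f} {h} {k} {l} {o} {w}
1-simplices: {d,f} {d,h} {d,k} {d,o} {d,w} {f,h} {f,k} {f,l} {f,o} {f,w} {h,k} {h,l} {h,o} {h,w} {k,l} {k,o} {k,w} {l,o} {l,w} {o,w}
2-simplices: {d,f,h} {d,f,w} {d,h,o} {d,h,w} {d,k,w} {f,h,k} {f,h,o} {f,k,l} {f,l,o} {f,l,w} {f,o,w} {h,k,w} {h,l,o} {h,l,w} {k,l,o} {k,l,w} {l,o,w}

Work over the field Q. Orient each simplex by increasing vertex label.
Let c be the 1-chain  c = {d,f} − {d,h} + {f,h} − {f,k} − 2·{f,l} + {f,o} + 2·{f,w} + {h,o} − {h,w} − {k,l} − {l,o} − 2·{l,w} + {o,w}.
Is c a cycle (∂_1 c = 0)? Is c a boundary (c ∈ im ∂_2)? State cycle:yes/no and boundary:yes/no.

cycle:yes boundary:yes

n_0=7 n_1=20 n_2=17  [Q]
∂1: piv[df,dh,dk,do,dw,fl] rk=6  ker:fh,fk,fo,fw,hk,hl,ho,hw,kl,ko,kw,lo,lw,ow
∂2: piv[dfh,dfw,dho,dhw,dkw,fhk,fho,fkl,flo,flw,fow,hkw,hlo,klo] rk=14  ker:hlw,klw,low
∂1c = 0
c vs im∂2: reduces to 0 ⇒ boundary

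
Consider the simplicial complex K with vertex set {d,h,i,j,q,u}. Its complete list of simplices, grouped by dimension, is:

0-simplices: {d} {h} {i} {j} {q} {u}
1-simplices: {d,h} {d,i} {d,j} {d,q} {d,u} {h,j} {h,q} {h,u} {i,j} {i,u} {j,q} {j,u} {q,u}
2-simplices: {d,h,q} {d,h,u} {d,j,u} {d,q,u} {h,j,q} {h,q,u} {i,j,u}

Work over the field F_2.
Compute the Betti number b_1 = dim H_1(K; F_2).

b_1=2

n_0=6 n_1=13 n_2=7  [Z2]
∂1: piv[dh,di,dj,dq,du] rk=5  ker:hj,hq,hu,ij,iu,jq,ju,qu
∂2: piv[dhq,dhu,dju,dqu,hjq,iju] rk=6  ker:hqu
b_1=(13−5)−6=2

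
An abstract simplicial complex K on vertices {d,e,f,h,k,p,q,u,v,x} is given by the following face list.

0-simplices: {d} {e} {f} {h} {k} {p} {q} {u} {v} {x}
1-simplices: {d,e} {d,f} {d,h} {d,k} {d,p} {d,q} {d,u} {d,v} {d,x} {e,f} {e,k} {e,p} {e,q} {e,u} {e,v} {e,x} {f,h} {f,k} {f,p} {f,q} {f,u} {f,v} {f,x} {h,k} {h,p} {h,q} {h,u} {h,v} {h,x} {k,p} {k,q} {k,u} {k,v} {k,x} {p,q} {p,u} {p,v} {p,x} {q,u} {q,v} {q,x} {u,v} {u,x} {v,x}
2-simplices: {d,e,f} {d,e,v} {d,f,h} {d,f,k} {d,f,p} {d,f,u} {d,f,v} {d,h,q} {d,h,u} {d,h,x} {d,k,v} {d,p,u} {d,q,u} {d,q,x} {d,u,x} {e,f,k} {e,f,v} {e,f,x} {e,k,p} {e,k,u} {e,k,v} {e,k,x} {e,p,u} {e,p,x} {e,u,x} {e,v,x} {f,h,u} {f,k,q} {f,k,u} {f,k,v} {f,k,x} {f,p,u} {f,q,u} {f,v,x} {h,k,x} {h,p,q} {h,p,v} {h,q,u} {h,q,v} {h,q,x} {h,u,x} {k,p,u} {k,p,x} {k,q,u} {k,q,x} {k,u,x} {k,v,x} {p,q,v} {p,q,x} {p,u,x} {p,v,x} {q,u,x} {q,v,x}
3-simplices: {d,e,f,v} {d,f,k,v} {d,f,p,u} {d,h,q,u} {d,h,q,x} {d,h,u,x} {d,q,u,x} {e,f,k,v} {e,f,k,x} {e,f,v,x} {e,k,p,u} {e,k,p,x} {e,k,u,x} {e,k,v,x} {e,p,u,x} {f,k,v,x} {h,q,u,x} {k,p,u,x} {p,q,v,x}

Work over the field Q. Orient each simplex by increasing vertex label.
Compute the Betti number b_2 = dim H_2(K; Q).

n_0=10 n_1=44 n_2=53 n_3=19  [Q]
∂1: piv[de,df,dh,dk,dp,dq,du,dv,dx] rk=9  ker:ef,ek,ep,eq,eu,ev,ex,fh,fk,fp,fq,fu,fv,fx,hk,hp,hq,hu,hv,hx,kp,kq,ku,kv,kx,pq,pu,pv,px,qu,qv,qx,uv,ux,vx
∂2: piv[def,dev,dfh,dfk,dfp,dfu,dfv,dhq,dhu,dhx,dkv,dpu,dqu,dqx,dux,efk,efx,ekp,eku,ekx,epu,epx,eux,evx,fkq,fku,fqu,hkx,hpq,hpv,hqv,pqx,pvx] rk=33  ker:efv,ekv,fhu,fkv,fkx,fpu,fvx,hqu,hqx,hux,kpu,kpx,kqu,kqx,kux,kvx,pqv,pux,qux,qvx
∂3: piv[defv,dfkv,dfpu,dhqu,dhqx,dhux,dqux,efkv,efkx,efvx,ekpu,ekpx,ekux,ekvx,epux,pqvx] rk=16  ker:fkvx,hqux,kpux
b_2=(53−33)−16=4

b_2=4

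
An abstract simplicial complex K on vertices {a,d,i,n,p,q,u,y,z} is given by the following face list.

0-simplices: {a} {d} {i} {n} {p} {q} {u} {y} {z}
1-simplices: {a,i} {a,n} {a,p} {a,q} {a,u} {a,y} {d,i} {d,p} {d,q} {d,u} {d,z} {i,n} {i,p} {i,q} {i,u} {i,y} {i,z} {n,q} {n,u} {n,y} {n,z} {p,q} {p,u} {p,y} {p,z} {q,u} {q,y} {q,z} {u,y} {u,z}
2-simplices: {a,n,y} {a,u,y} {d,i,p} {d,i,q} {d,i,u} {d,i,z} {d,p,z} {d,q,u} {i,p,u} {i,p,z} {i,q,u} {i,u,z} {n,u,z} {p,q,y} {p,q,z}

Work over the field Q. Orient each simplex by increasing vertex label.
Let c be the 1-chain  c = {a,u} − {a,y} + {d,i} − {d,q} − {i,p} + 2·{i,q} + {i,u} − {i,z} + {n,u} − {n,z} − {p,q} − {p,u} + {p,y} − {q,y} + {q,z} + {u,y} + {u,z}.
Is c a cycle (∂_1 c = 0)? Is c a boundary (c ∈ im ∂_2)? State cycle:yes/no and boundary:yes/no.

n_0=9 n_1=30 n_2=15  [Q]
∂1: piv[ai,an,ap,aq,au,ay,di,dz] rk=8  ker:dp,dq,du,in,ip,iq,iu,iy,iz,nq,nu,ny,nz,pq,pu,py,pz,qu,qy,qz,uy,uz
∂2: piv[any,auy,dip,diq,diu,diz,dpz,dqu,ipu,iuz,nuz,pqy,pqz] rk=13  ker:ipz,iqu
∂1c = 0
c vs im∂2: residual ≠ 0 ⇒ not boundary

cycle:yes boundary:no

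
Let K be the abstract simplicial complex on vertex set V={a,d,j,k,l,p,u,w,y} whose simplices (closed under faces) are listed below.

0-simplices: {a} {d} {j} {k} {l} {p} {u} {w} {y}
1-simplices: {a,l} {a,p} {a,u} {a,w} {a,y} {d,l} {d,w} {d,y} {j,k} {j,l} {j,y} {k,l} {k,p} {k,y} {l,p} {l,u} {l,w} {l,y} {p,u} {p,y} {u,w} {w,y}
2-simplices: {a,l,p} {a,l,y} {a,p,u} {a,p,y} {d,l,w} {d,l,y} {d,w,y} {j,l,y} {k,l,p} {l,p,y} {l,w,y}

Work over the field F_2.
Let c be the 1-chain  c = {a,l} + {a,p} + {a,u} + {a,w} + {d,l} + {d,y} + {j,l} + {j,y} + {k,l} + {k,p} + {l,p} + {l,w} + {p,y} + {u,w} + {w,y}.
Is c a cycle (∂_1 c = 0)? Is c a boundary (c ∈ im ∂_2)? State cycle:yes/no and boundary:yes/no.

cycle:yes boundary:no

n_0=9 n_1=22 n_2=11  [Z2]
∂1: piv[al,ap,au,aw,ay,dl,jk,jl] rk=8  ker:dw,dy,jy,kl,kp,ky,lp,lu,lw,ly,pu,py,uw,wy
∂2: piv[alp,aly,apu,apy,dlw,dly,dwy,jly,klp] rk=9  ker:lpy,lwy
∂1c = 0
c vs im∂2: residual ≠ 0 ⇒ not boundary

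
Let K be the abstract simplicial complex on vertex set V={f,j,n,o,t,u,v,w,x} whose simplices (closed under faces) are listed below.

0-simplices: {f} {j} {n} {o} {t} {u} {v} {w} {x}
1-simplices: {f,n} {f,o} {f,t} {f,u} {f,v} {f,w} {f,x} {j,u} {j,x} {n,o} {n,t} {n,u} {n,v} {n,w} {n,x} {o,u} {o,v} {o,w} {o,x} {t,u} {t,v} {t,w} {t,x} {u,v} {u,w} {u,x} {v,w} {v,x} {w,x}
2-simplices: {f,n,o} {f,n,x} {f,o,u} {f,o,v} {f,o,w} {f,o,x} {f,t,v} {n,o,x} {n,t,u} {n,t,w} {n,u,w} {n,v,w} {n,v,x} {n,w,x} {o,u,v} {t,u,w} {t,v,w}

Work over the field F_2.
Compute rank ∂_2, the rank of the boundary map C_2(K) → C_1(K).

rank∂_2=15

n_0=9 n_1=29 n_2=17  [Z2]
∂1: piv[fn,fo,ft,fu,fv,fw,fx,ju] rk=8  ker:jx,no,nt,nu,nv,nw,nx,ou,ov,ow,ox,tu,tv,tw,tx,uv,uw,ux,vw,vx,wx
∂2: piv[fno,fnx,fou,fov,fow,fox,ftv,ntu,ntw,nuw,nvw,nvx,nwx,ouv,tvw] rk=15  ker:nox,tuw
rk∂_2=15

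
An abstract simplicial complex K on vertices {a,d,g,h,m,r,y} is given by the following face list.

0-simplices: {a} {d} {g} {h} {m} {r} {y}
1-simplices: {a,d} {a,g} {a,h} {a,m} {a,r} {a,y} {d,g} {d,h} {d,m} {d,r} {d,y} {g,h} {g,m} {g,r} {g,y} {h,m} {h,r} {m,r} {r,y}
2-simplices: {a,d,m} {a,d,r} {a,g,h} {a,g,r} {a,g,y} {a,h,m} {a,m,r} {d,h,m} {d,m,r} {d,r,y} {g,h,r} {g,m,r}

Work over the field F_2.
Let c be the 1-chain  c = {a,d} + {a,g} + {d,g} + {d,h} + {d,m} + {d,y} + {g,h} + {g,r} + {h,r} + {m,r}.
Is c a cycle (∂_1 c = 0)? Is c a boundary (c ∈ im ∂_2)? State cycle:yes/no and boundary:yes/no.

cycle:no boundary:no

n_0=7 n_1=19 n_2=12  [Z2]
∂1: piv[ad,ag,ah,am,ar,ay] rk=6  ker:dg,dh,dm,dr,dy,gh,gm,gr,gy,hm,hr,mr,ry
∂2: piv[adm,adr,agh,agr,agy,ahm,amr,dhm,dry,ghr,gmr] rk=11  ker:dmr
∂1c = {d} + {h} + {r} + {y}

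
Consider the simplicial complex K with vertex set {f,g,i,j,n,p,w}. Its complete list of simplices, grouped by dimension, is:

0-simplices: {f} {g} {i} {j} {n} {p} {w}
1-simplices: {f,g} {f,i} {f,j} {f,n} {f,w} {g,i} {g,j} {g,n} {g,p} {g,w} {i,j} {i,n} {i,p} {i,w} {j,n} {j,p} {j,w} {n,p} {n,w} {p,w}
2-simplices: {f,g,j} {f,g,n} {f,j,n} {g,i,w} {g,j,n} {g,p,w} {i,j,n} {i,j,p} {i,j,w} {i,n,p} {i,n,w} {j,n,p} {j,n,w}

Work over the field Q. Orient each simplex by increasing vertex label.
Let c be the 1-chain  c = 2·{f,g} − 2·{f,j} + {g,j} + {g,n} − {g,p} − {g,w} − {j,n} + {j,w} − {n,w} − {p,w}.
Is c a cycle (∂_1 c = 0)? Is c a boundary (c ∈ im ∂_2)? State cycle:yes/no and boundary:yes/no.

cycle:no boundary:no

n_0=7 n_1=20 n_2=13  [Q]
∂1: piv[fg,fi,fj,fn,fw,gp] rk=6  ker:gi,gj,gn,gw,ij,in,ip,iw,jn,jp,jw,np,nw,pw
∂2: piv[fgj,fgn,fjn,giw,gpw,ijn,ijp,ijw,inp,inw] rk=10  ker:gjn,jnp,jnw
∂1c = 2·{g} − {j} + {n} − 2·{w}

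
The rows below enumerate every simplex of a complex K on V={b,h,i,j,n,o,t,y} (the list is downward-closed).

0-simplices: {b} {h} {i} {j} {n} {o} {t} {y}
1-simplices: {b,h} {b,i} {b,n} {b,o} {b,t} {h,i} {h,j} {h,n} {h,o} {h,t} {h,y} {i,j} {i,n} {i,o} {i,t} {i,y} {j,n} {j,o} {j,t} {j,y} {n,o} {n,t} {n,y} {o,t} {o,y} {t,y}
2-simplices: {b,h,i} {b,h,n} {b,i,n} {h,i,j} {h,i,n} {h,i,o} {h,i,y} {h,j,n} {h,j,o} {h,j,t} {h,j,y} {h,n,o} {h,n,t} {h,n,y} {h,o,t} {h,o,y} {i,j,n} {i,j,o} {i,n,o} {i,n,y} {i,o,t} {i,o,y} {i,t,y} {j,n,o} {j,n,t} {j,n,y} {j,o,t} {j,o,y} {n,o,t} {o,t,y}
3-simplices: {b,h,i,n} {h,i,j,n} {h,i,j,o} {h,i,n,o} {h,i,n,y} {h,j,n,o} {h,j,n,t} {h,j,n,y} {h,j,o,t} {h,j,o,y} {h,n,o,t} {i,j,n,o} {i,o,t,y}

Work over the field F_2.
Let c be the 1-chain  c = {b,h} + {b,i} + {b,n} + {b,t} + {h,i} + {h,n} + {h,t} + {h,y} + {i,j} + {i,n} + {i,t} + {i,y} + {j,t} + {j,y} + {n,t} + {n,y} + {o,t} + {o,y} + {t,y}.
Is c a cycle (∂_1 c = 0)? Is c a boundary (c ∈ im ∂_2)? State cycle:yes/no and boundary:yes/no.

n_0=8 n_1=26 n_2=30 n_3=13  [Z2]
∂1: piv[bh,bi,bn,bo,bt,hj,hy] rk=7  ker:hi,hn,ho,ht,ij,in,io,it,iy,jn,jo,jt,jy,no,nt,ny,ot,oy,ty
∂2: piv[bhi,bhn,bin,hij,hio,hiy,hjn,hjo,hjt,hjy,hno,hnt,hny,hot,hoy,iot,ity] rk=17  ker:hin,ijn,ijo,ino,iny,ioy,jno,jnt,jny,jot,joy,not,oty
∂3: piv[bhin,hijn,hijo,hino,hiny,hjno,hjnt,hjny,hjot,hjoy,hnot,ioty] rk=12  ker:ijno
∂1c = {h} + {j} + {n} + {t}

cycle:no boundary:no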